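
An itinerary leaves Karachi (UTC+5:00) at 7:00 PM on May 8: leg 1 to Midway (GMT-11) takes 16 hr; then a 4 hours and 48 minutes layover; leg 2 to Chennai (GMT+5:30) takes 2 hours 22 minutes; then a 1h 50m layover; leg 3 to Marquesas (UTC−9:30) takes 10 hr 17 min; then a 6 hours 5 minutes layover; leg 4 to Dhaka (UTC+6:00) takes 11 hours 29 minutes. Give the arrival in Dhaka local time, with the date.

12:51 AM on May 11

Convert departure to UTC: 7:00 PM − 5:00 = 2:00 PM UTC on May 8.
Add 16 hours leg 1 → 6:00 AM UTC (May 9).
Add 4 hours and 48 minutes layover in Midway → 10:48 AM UTC.
Add 2 hours and 22 minutes leg 2 → 1:10 PM UTC.
Add 1 hour and 50 minutes layover in Chennai → 3:00 PM UTC.
Add 10 hours and 17 minutes leg 3 → 1:17 AM UTC (May 10).
Add 6 hours and 5 minutes layover in Marquesas → 7:22 AM UTC.
Add 11 hours and 29 minutes leg 4 → 6:51 PM UTC.
Dhaka is UTC+6:00, so local arrival = 6:51 PM + 6:00 = 12:51 AM on May 11.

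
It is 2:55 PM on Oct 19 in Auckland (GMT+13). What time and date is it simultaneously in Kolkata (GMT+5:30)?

7:25 AM on October 19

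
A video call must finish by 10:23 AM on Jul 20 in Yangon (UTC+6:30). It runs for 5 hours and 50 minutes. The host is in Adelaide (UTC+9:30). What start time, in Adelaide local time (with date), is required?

Target end time in UTC: 10:23 AM − 6:30 = 3:53 AM on Jul 20.
Subtract 5 hours and 50 minutes → start 10:03 PM UTC on Jul 19.
Adelaide is UTC+9:30: 10:03 PM + 9:30 = 7:33 AM on Jul 20.

7:33 AM on July 20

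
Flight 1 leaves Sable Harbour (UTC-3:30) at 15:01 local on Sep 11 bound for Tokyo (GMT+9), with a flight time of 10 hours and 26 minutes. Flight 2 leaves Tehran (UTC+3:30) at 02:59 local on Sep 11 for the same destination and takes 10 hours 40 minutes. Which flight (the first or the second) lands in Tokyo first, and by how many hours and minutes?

the second, by 18 hours 48 minutes

Flight 1 in UTC: 15:01 + 3:30 = 18:31 on Sep 11.
+10 hours 26 minutes → arrive 04:57 UTC on Sep 12.
Flight 2 in UTC: 02:59 − 3:30 = 23:29 on Sep 10.
+10 hours 40 minutes → arrive 10:09 UTC on Sep 11.
Flight 2 lands earlier by 18 hours 48 minutes.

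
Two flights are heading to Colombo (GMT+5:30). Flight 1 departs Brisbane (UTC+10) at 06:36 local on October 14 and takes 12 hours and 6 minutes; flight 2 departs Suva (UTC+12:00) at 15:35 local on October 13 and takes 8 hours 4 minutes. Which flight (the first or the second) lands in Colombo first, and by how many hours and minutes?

the second, by 21 hours 3 minutes

Flight 1 in UTC: 06:36 − 10:00 = 20:36 on Oct 13.
+12 hours 6 minutes → arrive 08:42 UTC on Oct 14.
Flight 2 in UTC: 15:35 − 12:00 = 03:35 on Oct 13.
+8 hours and 4 minutes → arrive 11:39 UTC on Oct 13.
Flight 2 lands earlier by 21 hours 3 minutes.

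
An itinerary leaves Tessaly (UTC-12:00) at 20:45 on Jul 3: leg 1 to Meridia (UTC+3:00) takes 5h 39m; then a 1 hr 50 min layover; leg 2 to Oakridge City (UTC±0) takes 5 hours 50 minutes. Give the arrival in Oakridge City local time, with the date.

Convert departure to UTC: 20:45 + 12:00 = 08:45 UTC on Jul 4.
Add 5 hours 39 minutes leg 1 → 14:24 UTC.
Add 1 hour 50 minutes layover in Meridia → 16:14 UTC.
Add 5 hours and 50 minutes leg 2 → 22:04 UTC.
Oakridge City is UTC+0, so local arrival is the same: 22:04 on Jul 4.

22:04 on July 4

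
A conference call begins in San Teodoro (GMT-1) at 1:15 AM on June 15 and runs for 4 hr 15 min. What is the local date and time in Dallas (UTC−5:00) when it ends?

1:30 AM on June 15

Convert start to UTC: 1:15 AM + 1:00 = 2:15 AM UTC on Jun 15.
Add 4 hours 15 minutes duration → 6:30 AM UTC.
Dallas is UTC−5:00, so local end time = 6:30 AM − 5:00 = 1:30 AM on Jun 15.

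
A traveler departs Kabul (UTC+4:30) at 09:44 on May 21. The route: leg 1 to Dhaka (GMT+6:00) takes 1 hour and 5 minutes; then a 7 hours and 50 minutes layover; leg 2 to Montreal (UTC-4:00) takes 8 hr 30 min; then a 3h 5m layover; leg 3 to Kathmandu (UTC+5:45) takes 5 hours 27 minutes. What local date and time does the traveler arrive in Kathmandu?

Convert departure to UTC: 09:44 − 4:30 = 05:14 UTC on May 21.
Add 1 hour and 5 minutes leg 1 → 06:19 UTC.
Add 7 hours 50 minutes layover in Dhaka → 14:09 UTC.
Add 8 hours and 30 minutes leg 2 → 22:39 UTC.
Add 3 hours 5 minutes layover in Montreal → 01:44 UTC (May 22).
Add 5 hours 27 minutes leg 3 → 07:11 UTC.
Kathmandu is UTC+5:45, so local arrival = 07:11 + 5:45 = 12:56 on May 22.

12:56 on May 22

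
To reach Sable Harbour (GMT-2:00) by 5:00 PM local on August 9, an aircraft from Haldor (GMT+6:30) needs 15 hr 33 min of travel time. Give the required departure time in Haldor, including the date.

Target arrival in UTC: 5:00 PM + 2:00 = 7:00 PM on Aug 9.
Subtract 15 hours and 33 minutes → departure 3:27 AM UTC on Aug 9.
Haldor is UTC+6:30: 3:27 AM + 6:30 = 9:57 AM on Aug 9.

9:57 AM on August 9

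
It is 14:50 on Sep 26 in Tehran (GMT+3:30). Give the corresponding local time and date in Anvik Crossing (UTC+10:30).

21:50 on Sep 26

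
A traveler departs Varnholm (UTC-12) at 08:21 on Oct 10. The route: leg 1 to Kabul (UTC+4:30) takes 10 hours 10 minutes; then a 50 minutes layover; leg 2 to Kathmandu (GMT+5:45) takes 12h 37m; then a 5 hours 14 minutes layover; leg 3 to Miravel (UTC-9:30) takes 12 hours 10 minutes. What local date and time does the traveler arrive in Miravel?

Convert departure to UTC: 08:21 + 12:00 = 20:21 UTC on Oct 10.
Add 10 hours 10 minutes leg 1 → 06:31 UTC (Oct 11).
Add 50 minutes layover in Kabul → 07:21 UTC.
Add 12 hours 37 minutes leg 2 → 19:58 UTC.
Add 5 hours and 14 minutes layover in Kathmandu → 01:12 UTC (Oct 12).
Add 12 hours and 10 minutes leg 3 → 13:22 UTC.
Miravel is UTC−9:30, so local arrival = 13:22 − 9:30 = 03:52 on Oct 12.

03:52 on October 12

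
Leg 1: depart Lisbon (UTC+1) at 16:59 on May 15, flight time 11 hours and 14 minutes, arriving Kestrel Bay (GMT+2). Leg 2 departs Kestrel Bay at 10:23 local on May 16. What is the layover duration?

5 hours 10 minutes

Convert departure to UTC: 16:59 − 1:00 = 15:59 UTC on May 15.
Add 11 hours 14 minutes flight time → 03:13 UTC (May 16).
Kestrel Bay is UTC+2:00, so local arrival = 03:13 + 2:00 = 05:13 on May 16.
Layover = 10:23 − 05:13 = 5 hours 10 minutes.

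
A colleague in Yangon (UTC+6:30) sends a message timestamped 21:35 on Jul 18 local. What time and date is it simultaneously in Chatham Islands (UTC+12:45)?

In UTC: 21:35 − 6:30 = 15:05 on Jul 18.
Chatham Islands is UTC+12:45: 15:05 + 12:45 = 03:50 on Jul 19.

03:50 on July 19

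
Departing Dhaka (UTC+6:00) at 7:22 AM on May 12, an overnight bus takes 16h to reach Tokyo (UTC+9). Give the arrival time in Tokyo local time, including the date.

Convert departure to UTC: 7:22 AM − 6:00 = 1:22 AM UTC on May 12.
Add 16 hours travel time → 5:22 PM UTC.
Tokyo is UTC+9:00, so local arrival = 5:22 PM + 9:00 = 2:22 AM on May 13.

2:22 AM on May 13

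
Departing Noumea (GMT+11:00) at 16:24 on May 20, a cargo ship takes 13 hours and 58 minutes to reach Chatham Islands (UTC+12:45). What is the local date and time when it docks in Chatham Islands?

08:07 on May 21

Convert departure to UTC: 16:24 − 11:00 = 05:24 UTC on May 20.
Add 13 hours and 58 minutes travel time → 19:22 UTC.
Chatham Islands is UTC+12:45, so local arrival = 19:22 + 12:45 = 08:07 on May 21.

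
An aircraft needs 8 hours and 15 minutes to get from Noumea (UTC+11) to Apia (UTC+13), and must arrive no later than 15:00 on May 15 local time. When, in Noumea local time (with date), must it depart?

Target arrival in UTC: 15:00 − 13:00 = 02:00 on May 15.
Subtract 8 hours 15 minutes → departure 17:45 UTC on May 14.
Noumea is UTC+11:00: 17:45 + 11:00 = 04:45 on May 15.

04:45 on May 15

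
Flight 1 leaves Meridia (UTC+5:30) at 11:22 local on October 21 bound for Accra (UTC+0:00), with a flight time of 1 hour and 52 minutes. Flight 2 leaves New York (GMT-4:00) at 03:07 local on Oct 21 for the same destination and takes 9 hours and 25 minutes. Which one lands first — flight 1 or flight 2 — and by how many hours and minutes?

the first, by 8 hours 48 minutes

Flight 1 in UTC: 11:22 − 5:30 = 05:52 on Oct 21.
+1 hour 52 minutes → arrive 07:44 UTC on Oct 21.
Flight 2 in UTC: 03:07 + 4:00 = 07:07 on Oct 21.
+9 hours 25 minutes → arrive 16:32 UTC on Oct 21.
Flight 1 lands earlier by 8 hours 48 minutes.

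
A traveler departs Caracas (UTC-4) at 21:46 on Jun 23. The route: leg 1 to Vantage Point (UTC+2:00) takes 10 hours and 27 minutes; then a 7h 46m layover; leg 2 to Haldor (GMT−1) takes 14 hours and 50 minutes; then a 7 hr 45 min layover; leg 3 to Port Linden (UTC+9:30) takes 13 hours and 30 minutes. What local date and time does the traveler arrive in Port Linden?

Convert departure to UTC: 21:46 + 4:00 = 01:46 UTC on Jun 24.
Add 10 hours 27 minutes leg 1 → 12:13 UTC.
Add 7 hours and 46 minutes layover in Vantage Point → 19:59 UTC.
Add 14 hours 50 minutes leg 2 → 10:49 UTC (Jun 25).
Add 7 hours and 45 minutes layover in Haldor → 18:34 UTC.
Add 13 hours 30 minutes leg 3 → 08:04 UTC (Jun 26).
Port Linden is UTC+9:30, so local arrival = 08:04 + 9:30 = 17:34 on Jun 26.

17:34 on June 26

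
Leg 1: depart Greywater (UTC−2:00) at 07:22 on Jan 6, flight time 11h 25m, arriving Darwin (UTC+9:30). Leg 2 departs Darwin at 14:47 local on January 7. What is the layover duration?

8 hours 30 minutes

Convert departure to UTC: 07:22 + 2:00 = 09:22 UTC on Jan 6.
Add 11 hours and 25 minutes flight time → 20:47 UTC.
Darwin is UTC+9:30, so local arrival = 20:47 + 9:30 = 06:17 on Jan 7.
Layover = 14:47 − 06:17 = 8 hours 30 minutes.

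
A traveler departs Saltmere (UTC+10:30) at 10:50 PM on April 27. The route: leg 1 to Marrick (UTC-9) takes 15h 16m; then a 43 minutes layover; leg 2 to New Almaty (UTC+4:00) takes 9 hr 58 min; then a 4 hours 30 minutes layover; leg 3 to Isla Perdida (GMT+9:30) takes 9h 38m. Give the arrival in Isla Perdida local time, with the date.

1:55 PM on Apr 29

Convert departure to UTC: 10:50 PM − 10:30 = 12:20 PM UTC on Apr 27.
Add 15 hours and 16 minutes leg 1 → 3:36 AM UTC (Apr 28).
Add 43 minutes layover in Marrick → 4:19 AM UTC.
Add 9 hours 58 minutes leg 2 → 2:17 PM UTC.
Add 4 hours and 30 minutes layover in New Almaty → 6:47 PM UTC.
Add 9 hours and 38 minutes leg 3 → 4:25 AM UTC (Apr 29).
Isla Perdida is UTC+9:30, so local arrival = 4:25 AM + 9:30 = 1:55 PM on Apr 29.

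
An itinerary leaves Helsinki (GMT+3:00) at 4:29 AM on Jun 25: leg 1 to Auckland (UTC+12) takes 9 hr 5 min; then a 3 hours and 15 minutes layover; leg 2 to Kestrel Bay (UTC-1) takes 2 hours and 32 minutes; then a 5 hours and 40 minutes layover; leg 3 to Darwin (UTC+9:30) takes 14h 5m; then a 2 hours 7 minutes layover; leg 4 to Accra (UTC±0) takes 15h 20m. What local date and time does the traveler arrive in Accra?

Convert departure to UTC: 4:29 AM − 3:00 = 1:29 AM UTC on Jun 25.
Add 9 hours and 5 minutes leg 1 → 10:34 AM UTC.
Add 3 hours 15 minutes layover in Auckland → 1:49 PM UTC.
Add 2 hours and 32 minutes leg 2 → 4:21 PM UTC.
Add 5 hours and 40 minutes layover in Kestrel Bay → 10:01 PM UTC.
Add 14 hours 5 minutes leg 3 → 12:06 PM UTC (Jun 26).
Add 2 hours 7 minutes layover in Darwin → 2:13 PM UTC.
Add 15 hours 20 minutes leg 4 → 5:33 AM UTC (Jun 27).
Accra is UTC+0, so local arrival is the same: 5:33 AM on Jun 27.

5:33 AM on Jun 27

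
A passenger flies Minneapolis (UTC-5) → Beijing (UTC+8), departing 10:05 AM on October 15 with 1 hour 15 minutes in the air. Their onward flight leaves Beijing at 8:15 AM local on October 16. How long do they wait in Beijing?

7 hours 55 minutes

Convert departure to UTC: 10:05 AM + 5:00 = 3:05 PM UTC on Oct 15.
Add 1 hour and 15 minutes flight time → 4:20 PM UTC.
Beijing is UTC+8:00, so local arrival = 4:20 PM + 8:00 = 12:20 AM on Oct 16.
Layover = 8:15 AM − 12:20 AM = 7 hours 55 minutes.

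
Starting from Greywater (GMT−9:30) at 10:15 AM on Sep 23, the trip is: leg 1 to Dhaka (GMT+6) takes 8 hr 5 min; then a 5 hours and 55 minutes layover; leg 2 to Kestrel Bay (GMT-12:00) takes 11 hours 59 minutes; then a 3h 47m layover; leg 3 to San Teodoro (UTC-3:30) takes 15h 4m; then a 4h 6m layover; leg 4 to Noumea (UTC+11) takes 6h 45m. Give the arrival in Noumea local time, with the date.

2:26 PM on September 26

Convert departure to UTC: 10:15 AM + 9:30 = 7:45 PM UTC on Sep 23.
Add 8 hours 5 minutes leg 1 → 3:50 AM UTC (Sep 24).
Add 5 hours 55 minutes layover in Dhaka → 9:45 AM UTC.
Add 11 hours and 59 minutes leg 2 → 9:44 PM UTC.
Add 3 hours 47 minutes layover in Kestrel Bay → 1:31 AM UTC (Sep 25).
Add 15 hours 4 minutes leg 3 → 4:35 PM UTC.
Add 4 hours and 6 minutes layover in San Teodoro → 8:41 PM UTC.
Add 6 hours and 45 minutes leg 4 → 3:26 AM UTC (Sep 26).
Noumea is UTC+11:00, so local arrival = 3:26 AM + 11:00 = 2:26 PM on Sep 26.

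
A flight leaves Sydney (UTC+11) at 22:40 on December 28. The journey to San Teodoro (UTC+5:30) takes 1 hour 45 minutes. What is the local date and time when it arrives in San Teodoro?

18:55 on Dec 28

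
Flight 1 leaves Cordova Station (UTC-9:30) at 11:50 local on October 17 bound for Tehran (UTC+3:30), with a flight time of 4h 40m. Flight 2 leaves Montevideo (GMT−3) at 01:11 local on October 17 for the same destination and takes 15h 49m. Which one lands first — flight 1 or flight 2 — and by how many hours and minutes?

the second, by 6 hours

Flight 1 in UTC: 11:50 + 9:30 = 21:20 on Oct 17.
+4 hours and 40 minutes → arrive 02:00 UTC on Oct 18.
Flight 2 in UTC: 01:11 + 3:00 = 04:11 on Oct 17.
+15 hours 49 minutes → arrive 20:00 UTC on Oct 17.
Flight 2 lands earlier by 6 hours.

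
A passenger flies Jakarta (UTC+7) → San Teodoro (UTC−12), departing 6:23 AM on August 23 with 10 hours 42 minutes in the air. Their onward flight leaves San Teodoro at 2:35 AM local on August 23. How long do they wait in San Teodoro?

4 hours 30 minutes

Convert departure to UTC: 6:23 AM − 7:00 = 11:23 PM UTC on Aug 22.
Add 10 hours and 42 minutes flight time → 10:05 AM UTC (Aug 23).
San Teodoro is UTC−12:00, so local arrival = 10:05 AM − 12:00 = 10:05 PM on Aug 22.
Layover = 2:35 AM − 10:05 PM (+1 day) = 4 hours 30 minutes.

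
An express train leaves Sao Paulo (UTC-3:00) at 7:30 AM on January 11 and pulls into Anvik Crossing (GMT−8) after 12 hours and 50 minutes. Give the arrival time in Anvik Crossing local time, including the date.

3:20 PM on January 11

Convert departure to UTC: 7:30 AM + 3:00 = 10:30 AM UTC on Jan 11.
Add 12 hours 50 minutes travel time → 11:20 PM UTC.
Anvik Crossing is UTC−8:00, so local arrival = 11:20 PM − 8:00 = 3:20 PM on Jan 11.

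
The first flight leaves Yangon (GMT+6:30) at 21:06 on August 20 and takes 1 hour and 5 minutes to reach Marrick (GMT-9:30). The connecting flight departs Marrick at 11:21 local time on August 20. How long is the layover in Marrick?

Convert departure to UTC: 21:06 − 6:30 = 14:36 UTC on Aug 20.
Add 1 hour 5 minutes flight time → 15:41 UTC.
Marrick is UTC−9:30, so local arrival = 15:41 − 9:30 = 06:11 on Aug 20.
Layover = 11:21 − 06:11 = 5 hours 10 minutes.

5 hours 10 minutes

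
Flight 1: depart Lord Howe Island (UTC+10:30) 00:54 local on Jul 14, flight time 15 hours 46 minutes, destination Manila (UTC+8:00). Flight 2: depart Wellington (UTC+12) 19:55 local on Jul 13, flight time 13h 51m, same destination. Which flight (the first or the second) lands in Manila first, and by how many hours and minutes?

Flight 1 in UTC: 00:54 − 10:30 = 14:24 on Jul 13.
+15 hours and 46 minutes → arrive 06:10 UTC on Jul 14.
Flight 2 in UTC: 19:55 − 12:00 = 07:55 on Jul 13.
+13 hours 51 minutes → arrive 21:46 UTC on Jul 13.
Flight 2 lands earlier by 8 hours 24 minutes.

the second, by 8 hours 24 minutes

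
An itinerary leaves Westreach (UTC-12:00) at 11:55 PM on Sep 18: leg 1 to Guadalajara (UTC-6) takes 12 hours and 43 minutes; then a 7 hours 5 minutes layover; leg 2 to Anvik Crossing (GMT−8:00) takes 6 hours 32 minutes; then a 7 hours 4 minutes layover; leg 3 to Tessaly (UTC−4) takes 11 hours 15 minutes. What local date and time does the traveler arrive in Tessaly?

Convert departure to UTC: 11:55 PM + 12:00 = 11:55 AM UTC on Sep 19.
Add 12 hours and 43 minutes leg 1 → 12:38 AM UTC (Sep 20).
Add 7 hours 5 minutes layover in Guadalajara → 7:43 AM UTC.
Add 6 hours and 32 minutes leg 2 → 2:15 PM UTC.
Add 7 hours and 4 minutes layover in Anvik Crossing → 9:19 PM UTC.
Add 11 hours 15 minutes leg 3 → 8:34 AM UTC (Sep 21).
Tessaly is UTC−4:00, so local arrival = 8:34 AM − 4:00 = 4:34 AM on Sep 21.

4:34 AM on September 21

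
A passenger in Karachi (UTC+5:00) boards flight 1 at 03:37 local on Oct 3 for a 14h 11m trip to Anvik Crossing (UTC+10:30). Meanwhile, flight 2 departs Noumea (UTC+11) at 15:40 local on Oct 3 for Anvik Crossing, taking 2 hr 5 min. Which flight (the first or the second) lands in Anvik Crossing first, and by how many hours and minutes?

Flight 1 in UTC: 03:37 − 5:00 = 22:37 on Oct 2.
+14 hours 11 minutes → arrive 12:48 UTC on Oct 3.
Flight 2 in UTC: 15:40 − 11:00 = 04:40 on Oct 3.
+2 hours 5 minutes → arrive 06:45 UTC on Oct 3.
Flight 2 lands earlier by 6 hours 3 minutes.

the second, by 6 hours 3 minutes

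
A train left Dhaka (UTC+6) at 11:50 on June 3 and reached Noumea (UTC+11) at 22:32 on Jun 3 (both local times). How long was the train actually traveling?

Departure in UTC: 11:50 − 6:00 = 05:50 on Jun 3.
Arrival in UTC: 22:32 − 11:00 = 11:32 on Jun 3.
Elapsed = 11:32 − 05:50 = 5 hours 42 minutes.

5 hours 42 minutes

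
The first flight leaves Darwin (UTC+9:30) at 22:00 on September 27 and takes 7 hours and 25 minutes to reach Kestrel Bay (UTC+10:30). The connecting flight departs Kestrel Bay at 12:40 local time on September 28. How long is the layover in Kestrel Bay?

Convert departure to UTC: 22:00 − 9:30 = 12:30 UTC on Sep 27.
Add 7 hours 25 minutes flight time → 19:55 UTC.
Kestrel Bay is UTC+10:30, so local arrival = 19:55 + 10:30 = 06:25 on Sep 28.
Layover = 12:40 − 06:25 = 6 hours 15 minutes.

6 hours 15 minutes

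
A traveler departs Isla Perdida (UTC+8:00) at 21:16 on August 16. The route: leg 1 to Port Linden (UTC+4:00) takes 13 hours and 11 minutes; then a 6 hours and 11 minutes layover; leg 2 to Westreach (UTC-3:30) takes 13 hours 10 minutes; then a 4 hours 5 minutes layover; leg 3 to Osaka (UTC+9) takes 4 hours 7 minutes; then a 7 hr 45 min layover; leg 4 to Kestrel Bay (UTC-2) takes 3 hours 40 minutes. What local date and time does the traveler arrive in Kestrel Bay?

Convert departure to UTC: 21:16 − 8:00 = 13:16 UTC on Aug 16.
Add 13 hours 11 minutes leg 1 → 02:27 UTC (Aug 17).
Add 6 hours and 11 minutes layover in Port Linden → 08:38 UTC.
Add 13 hours 10 minutes leg 2 → 21:48 UTC.
Add 4 hours and 5 minutes layover in Westreach → 01:53 UTC (Aug 18).
Add 4 hours 7 minutes leg 3 → 06:00 UTC.
Add 7 hours and 45 minutes layover in Osaka → 13:45 UTC.
Add 3 hours and 40 minutes leg 4 → 17:25 UTC.
Kestrel Bay is UTC−2:00, so local arrival = 17:25 − 2:00 = 15:25 on Aug 18.

15:25 on Aug 18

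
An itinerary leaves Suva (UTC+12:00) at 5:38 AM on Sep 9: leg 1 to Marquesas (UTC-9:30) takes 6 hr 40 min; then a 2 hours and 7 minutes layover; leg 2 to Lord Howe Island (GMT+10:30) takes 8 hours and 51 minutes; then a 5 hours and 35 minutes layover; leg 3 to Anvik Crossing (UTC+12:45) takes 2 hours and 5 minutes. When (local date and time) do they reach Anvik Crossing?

7:41 AM on September 10

Convert departure to UTC: 5:38 AM − 12:00 = 5:38 PM UTC on Sep 8.
Add 6 hours 40 minutes leg 1 → 12:18 AM UTC (Sep 9).
Add 2 hours 7 minutes layover in Marquesas → 2:25 AM UTC.
Add 8 hours 51 minutes leg 2 → 11:16 AM UTC.
Add 5 hours 35 minutes layover in Lord Howe Island → 4:51 PM UTC.
Add 2 hours and 5 minutes leg 3 → 6:56 PM UTC.
Anvik Crossing is UTC+12:45, so local arrival = 6:56 PM + 12:45 = 7:41 AM on Sep 10.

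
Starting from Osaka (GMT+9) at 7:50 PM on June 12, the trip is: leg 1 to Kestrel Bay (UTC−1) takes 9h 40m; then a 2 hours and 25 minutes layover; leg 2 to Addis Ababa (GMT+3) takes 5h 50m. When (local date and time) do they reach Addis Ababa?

Convert departure to UTC: 7:50 PM − 9:00 = 10:50 AM UTC on Jun 12.
Add 9 hours and 40 minutes leg 1 → 8:30 PM UTC.
Add 2 hours 25 minutes layover in Kestrel Bay → 10:55 PM UTC.
Add 5 hours and 50 minutes leg 2 → 4:45 AM UTC (Jun 13).
Addis Ababa is UTC+3:00, so local arrival = 4:45 AM + 3:00 = 7:45 AM on Jun 13.

7:45 AM on Jun 13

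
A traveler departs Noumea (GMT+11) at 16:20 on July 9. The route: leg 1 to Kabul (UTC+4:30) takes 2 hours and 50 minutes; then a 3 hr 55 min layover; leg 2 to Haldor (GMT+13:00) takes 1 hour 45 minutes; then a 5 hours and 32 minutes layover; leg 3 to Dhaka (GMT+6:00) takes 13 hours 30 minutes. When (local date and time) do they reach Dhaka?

Convert departure to UTC: 16:20 − 11:00 = 05:20 UTC on Jul 9.
Add 2 hours 50 minutes leg 1 → 08:10 UTC.
Add 3 hours 55 minutes layover in Kabul → 12:05 UTC.
Add 1 hour and 45 minutes leg 2 → 13:50 UTC.
Add 5 hours and 32 minutes layover in Haldor → 19:22 UTC.
Add 13 hours 30 minutes leg 3 → 08:52 UTC (Jul 10).
Dhaka is UTC+6:00, so local arrival = 08:52 + 6:00 = 14:52 on Jul 10.

14:52 on Jul 10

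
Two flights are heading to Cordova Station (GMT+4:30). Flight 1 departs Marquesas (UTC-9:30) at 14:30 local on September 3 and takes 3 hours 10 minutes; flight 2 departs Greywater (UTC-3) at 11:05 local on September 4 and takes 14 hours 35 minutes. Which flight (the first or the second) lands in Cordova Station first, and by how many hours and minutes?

the first, by 25 hours 30 minutes

Flight 1 in UTC: 14:30 + 9:30 = 00:00 on Sep 4.
+3 hours 10 minutes → arrive 03:10 UTC on Sep 4.
Flight 2 in UTC: 11:05 + 3:00 = 14:05 on Sep 4.
+14 hours and 35 minutes → arrive 04:40 UTC on Sep 5.
Flight 1 lands earlier by 25 hours 30 minutes.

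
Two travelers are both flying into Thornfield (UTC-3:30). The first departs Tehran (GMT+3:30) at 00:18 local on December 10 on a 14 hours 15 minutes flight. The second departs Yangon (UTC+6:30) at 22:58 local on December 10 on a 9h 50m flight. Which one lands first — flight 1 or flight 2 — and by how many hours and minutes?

the first, by 15 hours 15 minutes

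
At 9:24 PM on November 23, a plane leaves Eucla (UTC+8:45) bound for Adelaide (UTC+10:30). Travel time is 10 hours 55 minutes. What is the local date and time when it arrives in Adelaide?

10:04 AM on Nov 24

Convert departure to UTC: 9:24 PM − 8:45 = 12:39 PM UTC on Nov 23.
Add 10 hours and 55 minutes travel time → 11:34 PM UTC.
Adelaide is UTC+10:30, so local arrival = 11:34 PM + 10:30 = 10:04 AM on Nov 24.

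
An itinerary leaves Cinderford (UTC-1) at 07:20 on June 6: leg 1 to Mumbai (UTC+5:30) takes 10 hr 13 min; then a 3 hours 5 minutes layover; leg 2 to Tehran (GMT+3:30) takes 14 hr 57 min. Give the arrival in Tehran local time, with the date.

Convert departure to UTC: 07:20 + 1:00 = 08:20 UTC on Jun 6.
Add 10 hours and 13 minutes leg 1 → 18:33 UTC.
Add 3 hours 5 minutes layover in Mumbai → 21:38 UTC.
Add 14 hours and 57 minutes leg 2 → 12:35 UTC (Jun 7).
Tehran is UTC+3:30, so local arrival = 12:35 + 3:30 = 16:05 on Jun 7.

16:05 on June 7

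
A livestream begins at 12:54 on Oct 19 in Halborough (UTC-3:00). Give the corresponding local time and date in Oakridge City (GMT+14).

05:54 on October 20

In UTC: 12:54 + 3:00 = 15:54 on Oct 19.
Oakridge City is UTC+14:00: 15:54 + 14:00 = 05:54 on Oct 20.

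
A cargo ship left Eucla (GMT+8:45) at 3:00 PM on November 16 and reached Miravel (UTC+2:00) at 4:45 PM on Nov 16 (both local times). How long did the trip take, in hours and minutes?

Departure in UTC: 3:00 PM − 8:45 = 6:15 AM on Nov 16.
Arrival in UTC: 4:45 PM − 2:00 = 2:45 PM on Nov 16.
Elapsed = 2:45 PM − 6:15 AM = 8 hours 30 minutes.

8 hours 30 minutes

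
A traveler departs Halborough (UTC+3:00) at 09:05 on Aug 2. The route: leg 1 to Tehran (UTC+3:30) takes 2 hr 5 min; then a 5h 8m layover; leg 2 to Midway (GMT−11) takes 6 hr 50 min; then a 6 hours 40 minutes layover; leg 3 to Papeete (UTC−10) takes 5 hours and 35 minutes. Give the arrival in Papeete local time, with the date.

Convert departure to UTC: 09:05 − 3:00 = 06:05 UTC on Aug 2.
Add 2 hours and 5 minutes leg 1 → 08:10 UTC.
Add 5 hours 8 minutes layover in Tehran → 13:18 UTC.
Add 6 hours 50 minutes leg 2 → 20:08 UTC.
Add 6 hours 40 minutes layover in Midway → 02:48 UTC (Aug 3).
Add 5 hours 35 minutes leg 3 → 08:23 UTC.
Papeete is UTC−10:00, so local arrival = 08:23 − 10:00 = 22:23 on Aug 2.

22:23 on Aug 2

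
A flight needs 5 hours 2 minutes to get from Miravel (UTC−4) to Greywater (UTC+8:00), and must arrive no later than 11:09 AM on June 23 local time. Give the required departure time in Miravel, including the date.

6:07 PM on Jun 22

Target arrival in UTC: 11:09 AM − 8:00 = 3:09 AM on Jun 23.
Subtract 5 hours 2 minutes → departure 10:07 PM UTC on Jun 22.
Miravel is UTC−4:00: 10:07 PM − 4:00 = 6:07 PM on Jun 22.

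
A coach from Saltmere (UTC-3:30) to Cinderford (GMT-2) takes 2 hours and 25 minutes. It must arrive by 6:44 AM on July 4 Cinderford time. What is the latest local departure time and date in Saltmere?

2:49 AM on Jul 4

Target arrival in UTC: 6:44 AM + 2:00 = 8:44 AM on Jul 4.
Subtract 2 hours 25 minutes → departure 6:19 AM UTC on Jul 4.
Saltmere is UTC−3:30: 6:19 AM − 3:30 = 2:49 AM on Jul 4.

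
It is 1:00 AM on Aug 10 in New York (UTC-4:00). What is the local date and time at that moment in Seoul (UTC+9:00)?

In UTC: 1:00 AM + 4:00 = 5:00 AM on Aug 10.
Seoul is UTC+9:00: 5:00 AM + 9:00 = 2:00 PM on Aug 10.

2:00 PM on August 10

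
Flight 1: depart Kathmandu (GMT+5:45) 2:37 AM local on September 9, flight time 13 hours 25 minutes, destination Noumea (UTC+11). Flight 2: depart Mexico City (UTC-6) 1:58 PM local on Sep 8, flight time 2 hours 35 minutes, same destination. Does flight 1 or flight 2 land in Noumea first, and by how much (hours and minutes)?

Flight 1 in UTC: 2:37 AM − 5:45 = 8:52 PM on Sep 8.
+13 hours and 25 minutes → arrive 10:17 AM UTC on Sep 9.
Flight 2 in UTC: 1:58 PM + 6:00 = 7:58 PM on Sep 8.
+2 hours 35 minutes → arrive 10:33 PM UTC on Sep 8.
Flight 2 lands earlier by 11 hours 44 minutes.

the second, by 11 hours 44 minutes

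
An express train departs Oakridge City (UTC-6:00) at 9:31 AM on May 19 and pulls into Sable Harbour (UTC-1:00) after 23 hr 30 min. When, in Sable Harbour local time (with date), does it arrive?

Sable Harbour is 5:00 ahead of Oakridge City.
After 23 hours and 30 minutes it is 9:01 AM (May 20) in Oakridge City.
Shift by the zone difference: 9:01 AM + 5:00 = 2:01 PM on May 20 in Sable Harbour.

2:01 PM on May 20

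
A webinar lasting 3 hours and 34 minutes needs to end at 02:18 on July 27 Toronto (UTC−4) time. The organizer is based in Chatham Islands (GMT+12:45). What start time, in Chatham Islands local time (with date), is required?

Target end time in UTC: 02:18 + 4:00 = 06:18 on Jul 27.
Subtract 3 hours 34 minutes → start 02:44 UTC on Jul 27.
Chatham Islands is UTC+12:45: 02:44 + 12:45 = 15:29 on Jul 27.

15:29 on July 27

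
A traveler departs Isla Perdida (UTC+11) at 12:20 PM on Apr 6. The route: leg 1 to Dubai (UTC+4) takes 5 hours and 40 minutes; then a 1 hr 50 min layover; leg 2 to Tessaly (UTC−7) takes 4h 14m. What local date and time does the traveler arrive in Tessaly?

6:04 AM on Apr 6

Convert departure to UTC: 12:20 PM − 11:00 = 1:20 AM UTC on Apr 6.
Add 5 hours and 40 minutes leg 1 → 7:00 AM UTC.
Add 1 hour and 50 minutes layover in Dubai → 8:50 AM UTC.
Add 4 hours and 14 minutes leg 2 → 1:04 PM UTC.
Tessaly is UTC−7:00, so local arrival = 1:04 PM − 7:00 = 6:04 AM on Apr 6.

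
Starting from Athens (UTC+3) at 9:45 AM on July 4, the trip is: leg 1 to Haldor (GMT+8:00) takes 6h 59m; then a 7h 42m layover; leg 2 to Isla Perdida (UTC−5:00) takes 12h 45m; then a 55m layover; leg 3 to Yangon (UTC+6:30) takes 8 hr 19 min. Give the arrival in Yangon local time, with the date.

1:55 AM on July 6

Convert departure to UTC: 9:45 AM − 3:00 = 6:45 AM UTC on Jul 4.
Add 6 hours and 59 minutes leg 1 → 1:44 PM UTC.
Add 7 hours and 42 minutes layover in Haldor → 9:26 PM UTC.
Add 12 hours 45 minutes leg 2 → 10:11 AM UTC (Jul 5).
Add 55 minutes layover in Isla Perdida → 11:06 AM UTC.
Add 8 hours and 19 minutes leg 3 → 7:25 PM UTC.
Yangon is UTC+6:30, so local arrival = 7:25 PM + 6:30 = 1:55 AM on Jul 6.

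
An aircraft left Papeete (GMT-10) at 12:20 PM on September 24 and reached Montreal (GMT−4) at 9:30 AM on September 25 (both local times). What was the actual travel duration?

15 hours 10 minutes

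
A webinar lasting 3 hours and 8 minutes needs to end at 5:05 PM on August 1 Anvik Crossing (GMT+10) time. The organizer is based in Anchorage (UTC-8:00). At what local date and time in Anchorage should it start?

Target end time in UTC: 5:05 PM − 10:00 = 7:05 AM on Aug 1.
Subtract 3 hours and 8 minutes → start 3:57 AM UTC on Aug 1.
Anchorage is UTC−8:00: 3:57 AM − 8:00 = 7:57 PM on Jul 31.

7:57 PM on July 31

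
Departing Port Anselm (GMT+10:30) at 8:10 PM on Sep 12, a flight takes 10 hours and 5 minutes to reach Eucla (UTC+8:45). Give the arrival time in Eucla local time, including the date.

4:30 AM on Sep 13

Convert departure to UTC: 8:10 PM − 10:30 = 9:40 AM UTC on Sep 12.
Add 10 hours and 5 minutes travel time → 7:45 PM UTC.
Eucla is UTC+8:45, so local arrival = 7:45 PM + 8:45 = 4:30 AM on Sep 13.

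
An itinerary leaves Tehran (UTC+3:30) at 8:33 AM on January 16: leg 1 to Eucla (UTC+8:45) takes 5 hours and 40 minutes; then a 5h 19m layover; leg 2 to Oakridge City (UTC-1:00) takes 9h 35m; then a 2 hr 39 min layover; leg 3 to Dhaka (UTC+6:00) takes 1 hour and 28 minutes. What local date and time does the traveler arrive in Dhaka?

Convert departure to UTC: 8:33 AM − 3:30 = 5:03 AM UTC on Jan 16.
Add 5 hours and 40 minutes leg 1 → 10:43 AM UTC.
Add 5 hours and 19 minutes layover in Eucla → 4:02 PM UTC.
Add 9 hours and 35 minutes leg 2 → 1:37 AM UTC (Jan 17).
Add 2 hours 39 minutes layover in Oakridge City → 4:16 AM UTC.
Add 1 hour 28 minutes leg 3 → 5:44 AM UTC.
Dhaka is UTC+6:00, so local arrival = 5:44 AM + 6:00 = 11:44 AM on Jan 17.

11:44 AM on January 17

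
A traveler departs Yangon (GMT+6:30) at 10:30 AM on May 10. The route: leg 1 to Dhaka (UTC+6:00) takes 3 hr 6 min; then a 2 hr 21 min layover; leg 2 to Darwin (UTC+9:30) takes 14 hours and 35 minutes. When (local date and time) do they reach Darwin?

Convert departure to UTC: 10:30 AM − 6:30 = 4:00 AM UTC on May 10.
Add 3 hours and 6 minutes leg 1 → 7:06 AM UTC.
Add 2 hours 21 minutes layover in Dhaka → 9:27 AM UTC.
Add 14 hours and 35 minutes leg 2 → 12:02 AM UTC (May 11).
Darwin is UTC+9:30, so local arrival = 12:02 AM + 9:30 = 9:32 AM on May 11.

9:32 AM on May 11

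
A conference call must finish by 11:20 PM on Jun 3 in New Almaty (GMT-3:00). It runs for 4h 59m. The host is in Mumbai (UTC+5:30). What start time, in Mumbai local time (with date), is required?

2:51 AM on June 4

Target end time in UTC: 11:20 PM + 3:00 = 2:20 AM on Jun 4.
Subtract 4 hours and 59 minutes → start 9:21 PM UTC on Jun 3.
Mumbai is UTC+5:30: 9:21 PM + 5:30 = 2:51 AM on Jun 4.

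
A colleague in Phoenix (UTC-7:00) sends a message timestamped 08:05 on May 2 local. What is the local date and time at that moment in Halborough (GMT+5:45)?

20:50 on May 2

Halborough is 12:45 ahead of Phoenix.
Shift by the zone difference: 08:05 + 12:45 = 20:50 on May 2 in Halborough.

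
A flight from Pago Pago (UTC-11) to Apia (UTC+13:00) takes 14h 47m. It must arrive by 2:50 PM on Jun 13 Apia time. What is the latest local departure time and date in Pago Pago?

Target arrival in UTC: 2:50 PM − 13:00 = 1:50 AM on Jun 13.
Subtract 14 hours 47 minutes → departure 11:03 AM UTC on Jun 12.
Pago Pago is UTC−11:00: 11:03 AM − 11:00 = 12:03 AM on Jun 12.

12:03 AM on Jun 12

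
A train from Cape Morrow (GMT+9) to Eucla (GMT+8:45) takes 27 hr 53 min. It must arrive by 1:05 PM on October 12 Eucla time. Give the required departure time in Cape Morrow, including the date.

Target arrival in UTC: 1:05 PM − 8:45 = 4:20 AM on Oct 12.
Subtract 27 hours and 53 minutes → departure 12:27 AM UTC on Oct 11.
Cape Morrow is UTC+9:00: 12:27 AM + 9:00 = 9:27 AM on Oct 11.

9:27 AM on October 11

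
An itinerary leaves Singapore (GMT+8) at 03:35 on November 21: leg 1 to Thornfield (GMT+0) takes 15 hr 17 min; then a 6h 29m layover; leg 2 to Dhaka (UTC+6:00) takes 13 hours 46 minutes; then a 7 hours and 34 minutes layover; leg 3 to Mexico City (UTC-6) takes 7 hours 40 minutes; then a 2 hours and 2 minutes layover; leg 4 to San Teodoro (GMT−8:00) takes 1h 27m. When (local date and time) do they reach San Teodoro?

17:50 on November 22

Convert departure to UTC: 03:35 − 8:00 = 19:35 UTC on Nov 20.
Add 15 hours and 17 minutes leg 1 → 10:52 UTC (Nov 21).
Add 6 hours 29 minutes layover in Thornfield → 17:21 UTC.
Add 13 hours 46 minutes leg 2 → 07:07 UTC (Nov 22).
Add 7 hours 34 minutes layover in Dhaka → 14:41 UTC.
Add 7 hours 40 minutes leg 3 → 22:21 UTC.
Add 2 hours and 2 minutes layover in Mexico City → 00:23 UTC (Nov 23).
Add 1 hour and 27 minutes leg 4 → 01:50 UTC.
San Teodoro is UTC−8:00, so local arrival = 01:50 − 8:00 = 17:50 on Nov 22.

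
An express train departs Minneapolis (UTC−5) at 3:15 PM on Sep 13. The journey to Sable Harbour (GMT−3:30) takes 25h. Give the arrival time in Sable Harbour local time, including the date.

Convert departure to UTC: 3:15 PM + 5:00 = 8:15 PM UTC on Sep 13.
Add 25 hours travel time → 9:15 PM UTC (Sep 14).
Sable Harbour is UTC−3:30, so local arrival = 9:15 PM − 3:30 = 5:45 PM on Sep 14.

5:45 PM on September 14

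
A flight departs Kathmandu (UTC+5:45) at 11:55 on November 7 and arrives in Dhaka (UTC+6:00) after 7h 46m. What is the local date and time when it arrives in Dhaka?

19:56 on November 7

Dhaka is 0:15 ahead of Kathmandu.
After 7 hours 46 minutes it is 19:41 in Kathmandu.
Shift by the zone difference: 19:41 + 0:15 = 19:56 on Nov 7 in Dhaka.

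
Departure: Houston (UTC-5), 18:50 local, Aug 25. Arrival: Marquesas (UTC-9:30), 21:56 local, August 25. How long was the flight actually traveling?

7 hours 36 minutes

Departure in UTC: 18:50 + 5:00 = 23:50 on Aug 25.
Arrival in UTC: 21:56 + 9:30 = 07:26 on Aug 26.
Elapsed = 07:26 − 23:50 (+1 day) = 7 hours 36 minutes.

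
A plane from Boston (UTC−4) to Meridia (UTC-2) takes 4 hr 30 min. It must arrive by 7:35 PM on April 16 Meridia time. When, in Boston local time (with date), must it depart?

1:05 PM on Apr 16

Target arrival in UTC: 7:35 PM + 2:00 = 9:35 PM on Apr 16.
Subtract 4 hours and 30 minutes → departure 5:05 PM UTC on Apr 16.
Boston is UTC−4:00: 5:05 PM − 4:00 = 1:05 PM on Apr 16.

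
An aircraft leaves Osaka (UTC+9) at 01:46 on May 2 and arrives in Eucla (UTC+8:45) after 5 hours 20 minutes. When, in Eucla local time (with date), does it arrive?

06:51 on May 2

Eucla is 0:15 behind Osaka.
After 5 hours and 20 minutes it is 07:06 in Osaka.
Shift by the zone difference: 07:06 − 0:15 = 06:51 on May 2 in Eucla.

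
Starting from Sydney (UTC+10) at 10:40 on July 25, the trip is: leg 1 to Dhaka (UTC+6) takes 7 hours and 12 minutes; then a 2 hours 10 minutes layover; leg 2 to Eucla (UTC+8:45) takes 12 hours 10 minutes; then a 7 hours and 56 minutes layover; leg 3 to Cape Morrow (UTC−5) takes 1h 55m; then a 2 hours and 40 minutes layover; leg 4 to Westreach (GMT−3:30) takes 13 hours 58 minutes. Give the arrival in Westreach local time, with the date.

Convert departure to UTC: 10:40 − 10:00 = 00:40 UTC on Jul 25.
Add 7 hours 12 minutes leg 1 → 07:52 UTC.
Add 2 hours and 10 minutes layover in Dhaka → 10:02 UTC.
Add 12 hours 10 minutes leg 2 → 22:12 UTC.
Add 7 hours and 56 minutes layover in Eucla → 06:08 UTC (Jul 26).
Add 1 hour and 55 minutes leg 3 → 08:03 UTC.
Add 2 hours 40 minutes layover in Cape Morrow → 10:43 UTC.
Add 13 hours and 58 minutes leg 4 → 00:41 UTC (Jul 27).
Westreach is UTC−3:30, so local arrival = 00:41 − 3:30 = 21:11 on Jul 26.

21:11 on July 26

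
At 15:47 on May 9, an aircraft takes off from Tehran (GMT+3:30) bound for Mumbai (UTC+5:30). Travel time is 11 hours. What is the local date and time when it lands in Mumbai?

04:47 on May 10

Convert departure to UTC: 15:47 − 3:30 = 12:17 UTC on May 9.
Add 11 hours travel time → 23:17 UTC.
Mumbai is UTC+5:30, so local arrival = 23:17 + 5:30 = 04:47 on May 10.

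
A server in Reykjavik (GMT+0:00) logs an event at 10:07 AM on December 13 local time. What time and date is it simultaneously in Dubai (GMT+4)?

Reykjavik is UTC+0 so that is 10:07 AM UTC.
Dubai is UTC+4:00: 10:07 AM + 4:00 = 2:07 PM on Dec 13.

2:07 PM on Dec 13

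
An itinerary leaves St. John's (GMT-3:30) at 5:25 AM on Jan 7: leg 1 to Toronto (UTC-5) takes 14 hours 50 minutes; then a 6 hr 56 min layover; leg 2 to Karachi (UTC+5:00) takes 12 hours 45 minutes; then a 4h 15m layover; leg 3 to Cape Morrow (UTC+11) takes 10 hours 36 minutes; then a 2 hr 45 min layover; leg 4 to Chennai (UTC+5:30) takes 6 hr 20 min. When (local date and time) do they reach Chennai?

Convert departure to UTC: 5:25 AM + 3:30 = 8:55 AM UTC on Jan 7.
Add 14 hours 50 minutes leg 1 → 11:45 PM UTC.
Add 6 hours 56 minutes layover in Toronto → 6:41 AM UTC (Jan 8).
Add 12 hours and 45 minutes leg 2 → 7:26 PM UTC.
Add 4 hours and 15 minutes layover in Karachi → 11:41 PM UTC.
Add 10 hours 36 minutes leg 3 → 10:17 AM UTC (Jan 9).
Add 2 hours 45 minutes layover in Cape Morrow → 1:02 PM UTC.
Add 6 hours and 20 minutes leg 4 → 7:22 PM UTC.
Chennai is UTC+5:30, so local arrival = 7:22 PM + 5:30 = 12:52 AM on Jan 10.

12:52 AM on Jan 10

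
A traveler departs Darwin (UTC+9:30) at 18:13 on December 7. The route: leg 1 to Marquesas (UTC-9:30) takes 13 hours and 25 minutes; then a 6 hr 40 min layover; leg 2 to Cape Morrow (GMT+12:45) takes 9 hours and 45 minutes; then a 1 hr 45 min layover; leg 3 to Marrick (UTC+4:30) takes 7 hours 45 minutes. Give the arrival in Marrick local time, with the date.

04:33 on Dec 9

Convert departure to UTC: 18:13 − 9:30 = 08:43 UTC on Dec 7.
Add 13 hours 25 minutes leg 1 → 22:08 UTC.
Add 6 hours 40 minutes layover in Marquesas → 04:48 UTC (Dec 8).
Add 9 hours and 45 minutes leg 2 → 14:33 UTC.
Add 1 hour and 45 minutes layover in Cape Morrow → 16:18 UTC.
Add 7 hours and 45 minutes leg 3 → 00:03 UTC (Dec 9).
Marrick is UTC+4:30, so local arrival = 00:03 + 4:30 = 04:33 on Dec 9.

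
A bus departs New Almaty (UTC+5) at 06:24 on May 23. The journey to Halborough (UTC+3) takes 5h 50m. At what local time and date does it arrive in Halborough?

10:14 on May 23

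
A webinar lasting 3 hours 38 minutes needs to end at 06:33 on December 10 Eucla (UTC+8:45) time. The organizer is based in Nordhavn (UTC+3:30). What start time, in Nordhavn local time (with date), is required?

21:40 on Dec 9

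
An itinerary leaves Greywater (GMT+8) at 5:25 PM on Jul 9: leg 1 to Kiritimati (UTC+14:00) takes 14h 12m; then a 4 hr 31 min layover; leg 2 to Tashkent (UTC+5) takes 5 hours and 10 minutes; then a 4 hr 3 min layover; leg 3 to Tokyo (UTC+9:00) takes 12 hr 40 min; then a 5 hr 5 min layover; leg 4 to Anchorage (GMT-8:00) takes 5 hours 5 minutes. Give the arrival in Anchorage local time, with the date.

4:11 AM on July 11

Convert departure to UTC: 5:25 PM − 8:00 = 9:25 AM UTC on Jul 9.
Add 14 hours and 12 minutes leg 1 → 11:37 PM UTC.
Add 4 hours and 31 minutes layover in Kiritimati → 4:08 AM UTC (Jul 10).
Add 5 hours 10 minutes leg 2 → 9:18 AM UTC.
Add 4 hours 3 minutes layover in Tashkent → 1:21 PM UTC.
Add 12 hours and 40 minutes leg 3 → 2:01 AM UTC (Jul 11).
Add 5 hours 5 minutes layover in Tokyo → 7:06 AM UTC.
Add 5 hours and 5 minutes leg 4 → 12:11 PM UTC.
Anchorage is UTC−8:00, so local arrival = 12:11 PM − 8:00 = 4:11 AM on Jul 11.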